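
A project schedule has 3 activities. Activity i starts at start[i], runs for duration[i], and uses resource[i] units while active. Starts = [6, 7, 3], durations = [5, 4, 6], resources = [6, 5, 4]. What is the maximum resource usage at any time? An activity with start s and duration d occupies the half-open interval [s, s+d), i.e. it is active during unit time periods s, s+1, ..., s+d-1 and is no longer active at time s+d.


Each activity i is active on [start_i, start_i + duration_i).
Compute total resource usage per time slot:
  t=0: active resources = [], total = 0
  t=1: active resources = [], total = 0
  t=2: active resources = [], total = 0
  t=3: active resources = [4], total = 4
  t=4: active resources = [4], total = 4
  t=5: active resources = [4], total = 4
  t=6: active resources = [6, 4], total = 10
  t=7: active resources = [6, 5, 4], total = 15
  t=8: active resources = [6, 5, 4], total = 15
  t=9: active resources = [6, 5], total = 11
  t=10: active resources = [6, 5], total = 11
Peak resource demand = 15

15


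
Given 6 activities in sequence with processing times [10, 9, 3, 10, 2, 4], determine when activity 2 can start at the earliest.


Activity 2 starts after activities 1 through 1 complete.
Predecessor durations: [10]
ES = 10 = 10

10


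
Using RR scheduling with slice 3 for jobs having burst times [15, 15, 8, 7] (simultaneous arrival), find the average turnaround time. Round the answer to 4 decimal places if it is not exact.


Time quantum = 3
Execution trace:
  J1 runs 3 units, time = 3
  J2 runs 3 units, time = 6
  J3 runs 3 units, time = 9
  J4 runs 3 units, time = 12
  J1 runs 3 units, time = 15
  J2 runs 3 units, time = 18
  J3 runs 3 units, time = 21
  J4 runs 3 units, time = 24
  J1 runs 3 units, time = 27
  J2 runs 3 units, time = 30
  J3 runs 2 units, time = 32
  J4 runs 1 units, time = 33
  J1 runs 3 units, time = 36
  J2 runs 3 units, time = 39
  J1 runs 3 units, time = 42
  J2 runs 3 units, time = 45
Finish times: [42, 45, 32, 33]
Average turnaround = 152/4 = 38.0

38.0


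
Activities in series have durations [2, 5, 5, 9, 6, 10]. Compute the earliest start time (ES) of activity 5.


Activity 5 starts after activities 1 through 4 complete.
Predecessor durations: [2, 5, 5, 9]
ES = 2 + 5 + 5 + 9 = 21

21


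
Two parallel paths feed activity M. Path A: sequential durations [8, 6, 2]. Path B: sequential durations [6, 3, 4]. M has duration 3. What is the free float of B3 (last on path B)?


ES(B3) = sum of predecessors on chain B = 9
EF(B3) = ES + duration = 9 + 4 = 13
Successor of B3 is M. ES(M) = max(sum(A), sum(B)) = max(16, 13) = 16
Free float = ES(successor) - EF(current) = 16 - 13 = 3

3


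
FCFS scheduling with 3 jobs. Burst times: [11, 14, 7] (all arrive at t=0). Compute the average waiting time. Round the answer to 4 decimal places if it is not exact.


FCFS order (as given): [11, 14, 7]
Waiting times:
  Job 1: wait = 0
  Job 2: wait = 11
  Job 3: wait = 25
Sum of waiting times = 36
Average waiting time = 36/3 = 12.0

12.0


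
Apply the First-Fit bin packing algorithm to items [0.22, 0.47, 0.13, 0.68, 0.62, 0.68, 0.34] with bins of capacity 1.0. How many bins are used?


Place items sequentially using First-Fit:
  Item 0.22 -> new Bin 1
  Item 0.47 -> Bin 1 (now 0.69)
  Item 0.13 -> Bin 1 (now 0.82)
  Item 0.68 -> new Bin 2
  Item 0.62 -> new Bin 3
  Item 0.68 -> new Bin 4
  Item 0.34 -> Bin 3 (now 0.96)
Total bins used = 4

4


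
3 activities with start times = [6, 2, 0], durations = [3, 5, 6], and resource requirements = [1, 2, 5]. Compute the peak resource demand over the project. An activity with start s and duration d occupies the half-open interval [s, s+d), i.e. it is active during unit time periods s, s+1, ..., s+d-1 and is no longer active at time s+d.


Each activity i is active on [start_i, start_i + duration_i).
Compute total resource usage per time slot:
  t=0: active resources = [5], total = 5
  t=1: active resources = [5], total = 5
  t=2: active resources = [2, 5], total = 7
  t=3: active resources = [2, 5], total = 7
  t=4: active resources = [2, 5], total = 7
  t=5: active resources = [2, 5], total = 7
  t=6: active resources = [1, 2], total = 3
  t=7: active resources = [1], total = 1
  t=8: active resources = [1], total = 1
Peak resource demand = 7

7


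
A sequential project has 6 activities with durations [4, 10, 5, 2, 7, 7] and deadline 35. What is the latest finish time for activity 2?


LF(activity 2) = deadline - sum of successor durations
Successors: activities 3 through 6 with durations [5, 2, 7, 7]
Sum of successor durations = 21
LF = 35 - 21 = 14

14


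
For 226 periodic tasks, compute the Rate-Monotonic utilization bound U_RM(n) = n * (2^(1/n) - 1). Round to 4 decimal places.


Compute 2^(1/226) = 1.0030717310
Subtract 1: 1.0030717310 - 1 = 0.0030717310
Multiply by n: 226 * 0.0030717310 = 0.6942112060
Round to 4 dp: 0.6942

0.6942


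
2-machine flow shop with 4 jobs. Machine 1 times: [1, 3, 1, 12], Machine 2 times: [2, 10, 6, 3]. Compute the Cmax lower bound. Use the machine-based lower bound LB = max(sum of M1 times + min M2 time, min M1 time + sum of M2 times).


LB1 = sum(M1 times) + min(M2 times) = 17 + 2 = 19
LB2 = min(M1 times) + sum(M2 times) = 1 + 21 = 22
Lower bound = max(LB1, LB2) = max(19, 22) = 22

22


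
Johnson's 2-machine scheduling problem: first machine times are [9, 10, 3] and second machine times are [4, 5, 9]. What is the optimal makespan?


Apply Johnson's rule:
  Group 1 (a <= b): [(3, 3, 9)]
  Group 2 (a > b): [(2, 10, 5), (1, 9, 4)]
Optimal job order: [3, 2, 1]
Schedule:
  Job 3: M1 done at 3, M2 done at 12
  Job 2: M1 done at 13, M2 done at 18
  Job 1: M1 done at 22, M2 done at 26
Makespan = 26

26


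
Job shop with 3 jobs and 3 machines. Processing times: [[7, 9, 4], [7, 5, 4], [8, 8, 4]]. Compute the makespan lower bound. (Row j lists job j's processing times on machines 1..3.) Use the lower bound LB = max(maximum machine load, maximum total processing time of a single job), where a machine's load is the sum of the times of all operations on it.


Machine loads:
  Machine 1: 7 + 7 + 8 = 22
  Machine 2: 9 + 5 + 8 = 22
  Machine 3: 4 + 4 + 4 = 12
Max machine load = 22
Job totals:
  Job 1: 20
  Job 2: 16
  Job 3: 20
Max job total = 20
Lower bound = max(22, 20) = 22

22


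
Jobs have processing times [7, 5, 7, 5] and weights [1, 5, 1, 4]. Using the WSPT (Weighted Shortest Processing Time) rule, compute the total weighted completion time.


Compute p/w ratios and sort ascending (WSPT): [(5, 5), (5, 4), (7, 1), (7, 1)]
Compute weighted completion times:
  Job (p=5,w=5): C=5, w*C=5*5=25
  Job (p=5,w=4): C=10, w*C=4*10=40
  Job (p=7,w=1): C=17, w*C=1*17=17
  Job (p=7,w=1): C=24, w*C=1*24=24
Total weighted completion time = 106

106


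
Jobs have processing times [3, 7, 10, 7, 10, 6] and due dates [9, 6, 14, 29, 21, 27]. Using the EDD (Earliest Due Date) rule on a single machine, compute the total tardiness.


Sort by due date (EDD order): [(7, 6), (3, 9), (10, 14), (10, 21), (6, 27), (7, 29)]
Compute completion times and tardiness:
  Job 1: p=7, d=6, C=7, tardiness=max(0,7-6)=1
  Job 2: p=3, d=9, C=10, tardiness=max(0,10-9)=1
  Job 3: p=10, d=14, C=20, tardiness=max(0,20-14)=6
  Job 4: p=10, d=21, C=30, tardiness=max(0,30-21)=9
  Job 5: p=6, d=27, C=36, tardiness=max(0,36-27)=9
  Job 6: p=7, d=29, C=43, tardiness=max(0,43-29)=14
Total tardiness = 40

40


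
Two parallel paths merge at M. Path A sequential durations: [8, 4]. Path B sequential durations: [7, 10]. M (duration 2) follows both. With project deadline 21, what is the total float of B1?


Forward pass: ES(B1) = sum of predecessors on chain B = 0
EF = ES + duration = 0 + 7 = 7
Backward pass: LF(M) = deadline = 21; LS(M) = 21 - 2 = 19
LF(B1) = LS(M) - sum(successors on chain B) = 19 - 10 = 9
LS = LF - duration = 9 - 7 = 2
Total float = LS - ES = 2 - 0 = 2

2


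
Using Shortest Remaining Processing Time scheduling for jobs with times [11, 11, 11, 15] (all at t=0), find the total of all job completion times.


Since all jobs arrive at t=0, SRPT equals SPT ordering.
SPT order: [11, 11, 11, 15]
Completion times:
  Job 1: p=11, C=11
  Job 2: p=11, C=22
  Job 3: p=11, C=33
  Job 4: p=15, C=48
Total completion time = 11 + 22 + 33 + 48 = 114

114


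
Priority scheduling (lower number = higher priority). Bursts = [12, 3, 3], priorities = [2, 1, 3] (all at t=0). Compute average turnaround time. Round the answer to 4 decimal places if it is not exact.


Sort by priority (ascending = highest first):
Order: [(1, 3), (2, 12), (3, 3)]
Completion times:
  Priority 1, burst=3, C=3
  Priority 2, burst=12, C=15
  Priority 3, burst=3, C=18
Average turnaround = 36/3 = 12.0

12.0


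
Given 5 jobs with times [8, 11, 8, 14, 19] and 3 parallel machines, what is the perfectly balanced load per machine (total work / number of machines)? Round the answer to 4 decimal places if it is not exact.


Total processing time = 8 + 11 + 8 + 14 + 19 = 60
Number of machines = 3
Ideal balanced load = 60 / 3 = 20.0

20.0


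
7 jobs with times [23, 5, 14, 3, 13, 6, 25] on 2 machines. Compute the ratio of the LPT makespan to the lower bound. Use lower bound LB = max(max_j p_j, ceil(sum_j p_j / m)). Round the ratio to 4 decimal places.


LPT order: [25, 23, 14, 13, 6, 5, 3]
Machine loads after assignment: [46, 43]
LPT makespan = 46
Lower bound = max(max_job, ceil(total/2)) = max(25, 45) = 45
Ratio = 46 / 45 = 1.0222

1.0222


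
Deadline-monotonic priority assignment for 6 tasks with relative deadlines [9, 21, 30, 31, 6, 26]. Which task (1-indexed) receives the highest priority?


Sort tasks by relative deadline (ascending):
  Task 5: deadline = 6
  Task 1: deadline = 9
  Task 2: deadline = 21
  Task 6: deadline = 26
  Task 3: deadline = 30
  Task 4: deadline = 31
Priority order (highest first): [5, 1, 2, 6, 3, 4]
Highest priority task = 5

5


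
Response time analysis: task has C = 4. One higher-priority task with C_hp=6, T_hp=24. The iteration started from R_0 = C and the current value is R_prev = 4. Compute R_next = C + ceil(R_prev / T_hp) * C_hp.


R_next = C + ceil(R_prev / T_hp) * C_hp
ceil(4 / 24) = ceil(0.1667) = 1
Interference = 1 * 6 = 6
R_next = 4 + 6 = 10

10


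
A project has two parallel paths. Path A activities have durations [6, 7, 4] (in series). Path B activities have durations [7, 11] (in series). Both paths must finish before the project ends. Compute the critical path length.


Path A total = 6 + 7 + 4 = 17
Path B total = 7 + 11 = 18
Critical path = longest path = max(17, 18) = 18

18


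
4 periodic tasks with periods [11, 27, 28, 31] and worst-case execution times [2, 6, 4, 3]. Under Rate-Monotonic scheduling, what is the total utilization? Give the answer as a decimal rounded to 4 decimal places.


Compute individual utilizations (exact fractions):
  Task 1: C/T = 2/11 (approx. 0.1818)
  Task 2: C/T = 6/27 = 2/9 (approx. 0.2222)
  Task 3: C/T = 4/28 = 1/7 (approx. 0.1429)
  Task 4: C/T = 3/31 (approx. 0.0968)
Total utilization U = 2/11 + 2/9 + 1/7 + 3/31 = 13828/21483
Rounded to 4 decimal places: U = 0.6437
RM (Liu & Layland) bound for 4 tasks = 0.756828; compare with U = 13828/21483 (approx. 0.643672)
U <= bound, so schedulable by RM sufficient condition.

0.6437


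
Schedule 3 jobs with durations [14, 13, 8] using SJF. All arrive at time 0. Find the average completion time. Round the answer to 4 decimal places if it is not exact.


SJF order (ascending): [8, 13, 14]
Completion times:
  Job 1: burst=8, C=8
  Job 2: burst=13, C=21
  Job 3: burst=14, C=35
Average completion = 64/3 = 21.3333

21.3333


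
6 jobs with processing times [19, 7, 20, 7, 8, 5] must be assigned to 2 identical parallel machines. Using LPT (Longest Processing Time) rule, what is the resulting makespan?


Sort jobs in decreasing order (LPT): [20, 19, 8, 7, 7, 5]
Assign each job to the least loaded machine:
  Machine 1: jobs [20, 7, 7], load = 34
  Machine 2: jobs [19, 8, 5], load = 32
Makespan = max load = 34

34


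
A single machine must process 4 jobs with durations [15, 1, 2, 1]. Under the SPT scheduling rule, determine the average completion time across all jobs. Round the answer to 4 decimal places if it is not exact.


Sort jobs by processing time (SPT order): [1, 1, 2, 15]
Compute completion times sequentially:
  Job 1: processing = 1, completes at 1
  Job 2: processing = 1, completes at 2
  Job 3: processing = 2, completes at 4
  Job 4: processing = 15, completes at 19
Sum of completion times = 26
Average completion time = 26/4 = 6.5

6.5


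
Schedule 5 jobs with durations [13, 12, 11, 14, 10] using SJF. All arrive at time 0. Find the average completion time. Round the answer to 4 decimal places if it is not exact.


SJF order (ascending): [10, 11, 12, 13, 14]
Completion times:
  Job 1: burst=10, C=10
  Job 2: burst=11, C=21
  Job 3: burst=12, C=33
  Job 4: burst=13, C=46
  Job 5: burst=14, C=60
Average completion = 170/5 = 34.0

34.0


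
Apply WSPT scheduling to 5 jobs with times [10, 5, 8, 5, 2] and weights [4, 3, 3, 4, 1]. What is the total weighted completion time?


Compute p/w ratios and sort ascending (WSPT): [(5, 4), (5, 3), (2, 1), (10, 4), (8, 3)]
Compute weighted completion times:
  Job (p=5,w=4): C=5, w*C=4*5=20
  Job (p=5,w=3): C=10, w*C=3*10=30
  Job (p=2,w=1): C=12, w*C=1*12=12
  Job (p=10,w=4): C=22, w*C=4*22=88
  Job (p=8,w=3): C=30, w*C=3*30=90
Total weighted completion time = 240

240


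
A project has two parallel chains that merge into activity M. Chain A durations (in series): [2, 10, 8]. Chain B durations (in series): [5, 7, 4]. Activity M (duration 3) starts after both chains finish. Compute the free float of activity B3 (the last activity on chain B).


ES(B3) = sum of predecessors on chain B = 12
EF(B3) = ES + duration = 12 + 4 = 16
Successor of B3 is M. ES(M) = max(sum(A), sum(B)) = max(20, 16) = 20
Free float = ES(successor) - EF(current) = 20 - 16 = 4

4


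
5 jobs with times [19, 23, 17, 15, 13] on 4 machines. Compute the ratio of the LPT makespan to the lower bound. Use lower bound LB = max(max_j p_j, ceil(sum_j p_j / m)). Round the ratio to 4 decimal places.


LPT order: [23, 19, 17, 15, 13]
Machine loads after assignment: [23, 19, 17, 28]
LPT makespan = 28
Lower bound = max(max_job, ceil(total/4)) = max(23, 22) = 23
Ratio = 28 / 23 = 1.2174

1.2174


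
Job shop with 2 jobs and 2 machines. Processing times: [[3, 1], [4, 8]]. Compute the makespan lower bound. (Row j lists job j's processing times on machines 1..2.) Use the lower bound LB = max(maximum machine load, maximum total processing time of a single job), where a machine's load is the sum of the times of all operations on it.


Machine loads:
  Machine 1: 3 + 4 = 7
  Machine 2: 1 + 8 = 9
Max machine load = 9
Job totals:
  Job 1: 4
  Job 2: 12
Max job total = 12
Lower bound = max(9, 12) = 12

12


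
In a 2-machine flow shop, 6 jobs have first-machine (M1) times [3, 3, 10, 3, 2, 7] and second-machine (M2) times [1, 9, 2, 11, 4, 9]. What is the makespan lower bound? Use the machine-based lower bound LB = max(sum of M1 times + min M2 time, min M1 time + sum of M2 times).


LB1 = sum(M1 times) + min(M2 times) = 28 + 1 = 29
LB2 = min(M1 times) + sum(M2 times) = 2 + 36 = 38
Lower bound = max(LB1, LB2) = max(29, 38) = 38

38


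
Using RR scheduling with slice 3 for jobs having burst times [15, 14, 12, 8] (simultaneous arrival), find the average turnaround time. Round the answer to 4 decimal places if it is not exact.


Time quantum = 3
Execution trace:
  J1 runs 3 units, time = 3
  J2 runs 3 units, time = 6
  J3 runs 3 units, time = 9
  J4 runs 3 units, time = 12
  J1 runs 3 units, time = 15
  J2 runs 3 units, time = 18
  J3 runs 3 units, time = 21
  J4 runs 3 units, time = 24
  J1 runs 3 units, time = 27
  J2 runs 3 units, time = 30
  J3 runs 3 units, time = 33
  J4 runs 2 units, time = 35
  J1 runs 3 units, time = 38
  J2 runs 3 units, time = 41
  J3 runs 3 units, time = 44
  J1 runs 3 units, time = 47
  J2 runs 2 units, time = 49
Finish times: [47, 49, 44, 35]
Average turnaround = 175/4 = 43.75

43.75


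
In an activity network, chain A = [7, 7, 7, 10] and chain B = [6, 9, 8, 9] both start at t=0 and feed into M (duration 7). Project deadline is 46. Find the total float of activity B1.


Forward pass: ES(B1) = sum of predecessors on chain B = 0
EF = ES + duration = 0 + 6 = 6
Backward pass: LF(M) = deadline = 46; LS(M) = 46 - 7 = 39
LF(B1) = LS(M) - sum(successors on chain B) = 39 - 26 = 13
LS = LF - duration = 13 - 6 = 7
Total float = LS - ES = 7 - 0 = 7

7


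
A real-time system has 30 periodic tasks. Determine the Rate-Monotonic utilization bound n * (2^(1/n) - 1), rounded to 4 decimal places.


Compute 2^(1/30) = 1.0233738920
Subtract 1: 1.0233738920 - 1 = 0.0233738920
Multiply by n: 30 * 0.0233738920 = 0.7012167600
Round to 4 dp: 0.7012

0.7012


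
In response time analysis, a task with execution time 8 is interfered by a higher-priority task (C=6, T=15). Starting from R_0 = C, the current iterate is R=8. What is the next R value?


R_next = C + ceil(R_prev / T_hp) * C_hp
ceil(8 / 15) = ceil(0.5333) = 1
Interference = 1 * 6 = 6
R_next = 8 + 6 = 14

14


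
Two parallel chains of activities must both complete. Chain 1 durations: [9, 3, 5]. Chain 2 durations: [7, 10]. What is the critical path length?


Path A total = 9 + 3 + 5 = 17
Path B total = 7 + 10 = 17
Critical path = longest path = max(17, 17) = 17

17


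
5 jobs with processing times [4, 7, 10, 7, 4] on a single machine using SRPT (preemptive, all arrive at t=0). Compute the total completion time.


Since all jobs arrive at t=0, SRPT equals SPT ordering.
SPT order: [4, 4, 7, 7, 10]
Completion times:
  Job 1: p=4, C=4
  Job 2: p=4, C=8
  Job 3: p=7, C=15
  Job 4: p=7, C=22
  Job 5: p=10, C=32
Total completion time = 4 + 8 + 15 + 22 + 32 = 81

81


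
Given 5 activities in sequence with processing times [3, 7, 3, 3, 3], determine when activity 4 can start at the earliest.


Activity 4 starts after activities 1 through 3 complete.
Predecessor durations: [3, 7, 3]
ES = 3 + 7 + 3 = 13

13


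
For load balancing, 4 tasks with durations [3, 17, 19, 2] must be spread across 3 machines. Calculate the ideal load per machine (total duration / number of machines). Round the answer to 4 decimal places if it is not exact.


Total processing time = 3 + 17 + 19 + 2 = 41
Number of machines = 3
Ideal balanced load = 41 / 3 = 13.6667

13.6667


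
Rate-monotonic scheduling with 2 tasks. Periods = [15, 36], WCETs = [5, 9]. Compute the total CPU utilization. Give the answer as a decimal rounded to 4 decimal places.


Compute individual utilizations (exact fractions):
  Task 1: C/T = 5/15 = 1/3 (approx. 0.3333)
  Task 2: C/T = 9/36 = 1/4 (approx. 0.25)
Total utilization U = 1/3 + 1/4 = 7/12
Rounded to 4 decimal places: U = 0.5833
RM (Liu & Layland) bound for 2 tasks = 0.828427; compare with U = 7/12 (approx. 0.583333)
U <= bound, so schedulable by RM sufficient condition.

0.5833


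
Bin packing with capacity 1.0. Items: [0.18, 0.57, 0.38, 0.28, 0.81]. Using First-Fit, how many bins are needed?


Place items sequentially using First-Fit:
  Item 0.18 -> new Bin 1
  Item 0.57 -> Bin 1 (now 0.75)
  Item 0.38 -> new Bin 2
  Item 0.28 -> Bin 2 (now 0.66)
  Item 0.81 -> new Bin 3
Total bins used = 3

3


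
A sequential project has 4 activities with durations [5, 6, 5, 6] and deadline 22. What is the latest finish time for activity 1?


LF(activity 1) = deadline - sum of successor durations
Successors: activities 2 through 4 with durations [6, 5, 6]
Sum of successor durations = 17
LF = 22 - 17 = 5

5


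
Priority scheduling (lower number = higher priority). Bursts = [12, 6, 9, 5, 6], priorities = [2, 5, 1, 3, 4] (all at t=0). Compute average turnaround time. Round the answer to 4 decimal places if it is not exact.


Sort by priority (ascending = highest first):
Order: [(1, 9), (2, 12), (3, 5), (4, 6), (5, 6)]
Completion times:
  Priority 1, burst=9, C=9
  Priority 2, burst=12, C=21
  Priority 3, burst=5, C=26
  Priority 4, burst=6, C=32
  Priority 5, burst=6, C=38
Average turnaround = 126/5 = 25.2

25.2


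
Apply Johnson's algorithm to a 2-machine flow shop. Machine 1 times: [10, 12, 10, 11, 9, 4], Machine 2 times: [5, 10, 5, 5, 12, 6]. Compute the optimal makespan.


Apply Johnson's rule:
  Group 1 (a <= b): [(6, 4, 6), (5, 9, 12)]
  Group 2 (a > b): [(2, 12, 10), (1, 10, 5), (3, 10, 5), (4, 11, 5)]
Optimal job order: [6, 5, 2, 1, 3, 4]
Schedule:
  Job 6: M1 done at 4, M2 done at 10
  Job 5: M1 done at 13, M2 done at 25
  Job 2: M1 done at 25, M2 done at 35
  Job 1: M1 done at 35, M2 done at 40
  Job 3: M1 done at 45, M2 done at 50
  Job 4: M1 done at 56, M2 done at 61
Makespan = 61

61


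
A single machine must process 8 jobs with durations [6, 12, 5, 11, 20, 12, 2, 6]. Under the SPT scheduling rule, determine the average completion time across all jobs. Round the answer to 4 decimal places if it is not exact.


Sort jobs by processing time (SPT order): [2, 5, 6, 6, 11, 12, 12, 20]
Compute completion times sequentially:
  Job 1: processing = 2, completes at 2
  Job 2: processing = 5, completes at 7
  Job 3: processing = 6, completes at 13
  Job 4: processing = 6, completes at 19
  Job 5: processing = 11, completes at 30
  Job 6: processing = 12, completes at 42
  Job 7: processing = 12, completes at 54
  Job 8: processing = 20, completes at 74
Sum of completion times = 241
Average completion time = 241/8 = 30.125

30.125


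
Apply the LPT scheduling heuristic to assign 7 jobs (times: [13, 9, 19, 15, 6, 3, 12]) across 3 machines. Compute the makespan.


Sort jobs in decreasing order (LPT): [19, 15, 13, 12, 9, 6, 3]
Assign each job to the least loaded machine:
  Machine 1: jobs [19, 6], load = 25
  Machine 2: jobs [15, 9, 3], load = 27
  Machine 3: jobs [13, 12], load = 25
Makespan = max load = 27

27


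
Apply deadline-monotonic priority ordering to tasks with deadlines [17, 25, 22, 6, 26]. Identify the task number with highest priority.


Sort tasks by relative deadline (ascending):
  Task 4: deadline = 6
  Task 1: deadline = 17
  Task 3: deadline = 22
  Task 2: deadline = 25
  Task 5: deadline = 26
Priority order (highest first): [4, 1, 3, 2, 5]
Highest priority task = 4

4


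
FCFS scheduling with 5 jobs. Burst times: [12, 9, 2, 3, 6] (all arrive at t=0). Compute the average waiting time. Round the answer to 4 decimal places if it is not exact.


FCFS order (as given): [12, 9, 2, 3, 6]
Waiting times:
  Job 1: wait = 0
  Job 2: wait = 12
  Job 3: wait = 21
  Job 4: wait = 23
  Job 5: wait = 26
Sum of waiting times = 82
Average waiting time = 82/5 = 16.4

16.4


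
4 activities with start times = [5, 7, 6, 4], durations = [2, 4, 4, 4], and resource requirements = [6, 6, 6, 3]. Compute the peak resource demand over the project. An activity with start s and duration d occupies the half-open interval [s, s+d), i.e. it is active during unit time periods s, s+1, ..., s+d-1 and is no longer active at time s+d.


Each activity i is active on [start_i, start_i + duration_i).
Compute total resource usage per time slot:
  t=0: active resources = [], total = 0
  t=1: active resources = [], total = 0
  t=2: active resources = [], total = 0
  t=3: active resources = [], total = 0
  t=4: active resources = [3], total = 3
  t=5: active resources = [6, 3], total = 9
  t=6: active resources = [6, 6, 3], total = 15
  t=7: active resources = [6, 6, 3], total = 15
  t=8: active resources = [6, 6], total = 12
  t=9: active resources = [6, 6], total = 12
  t=10: active resources = [6], total = 6
Peak resource demand = 15

15


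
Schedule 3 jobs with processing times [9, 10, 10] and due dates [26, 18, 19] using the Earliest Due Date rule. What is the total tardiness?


Sort by due date (EDD order): [(10, 18), (10, 19), (9, 26)]
Compute completion times and tardiness:
  Job 1: p=10, d=18, C=10, tardiness=max(0,10-18)=0
  Job 2: p=10, d=19, C=20, tardiness=max(0,20-19)=1
  Job 3: p=9, d=26, C=29, tardiness=max(0,29-26)=3
Total tardiness = 4

4


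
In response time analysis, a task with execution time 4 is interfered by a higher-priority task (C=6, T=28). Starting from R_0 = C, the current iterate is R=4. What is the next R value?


R_next = C + ceil(R_prev / T_hp) * C_hp
ceil(4 / 28) = ceil(0.1429) = 1
Interference = 1 * 6 = 6
R_next = 4 + 6 = 10

10


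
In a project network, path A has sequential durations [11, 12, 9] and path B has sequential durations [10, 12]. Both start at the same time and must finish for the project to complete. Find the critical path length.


Path A total = 11 + 12 + 9 = 32
Path B total = 10 + 12 = 22
Critical path = longest path = max(32, 22) = 32

32


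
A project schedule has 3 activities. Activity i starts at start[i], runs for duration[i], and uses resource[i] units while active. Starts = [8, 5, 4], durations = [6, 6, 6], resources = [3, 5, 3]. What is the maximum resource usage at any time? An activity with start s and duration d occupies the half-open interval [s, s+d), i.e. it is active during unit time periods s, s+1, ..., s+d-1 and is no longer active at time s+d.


Each activity i is active on [start_i, start_i + duration_i).
Compute total resource usage per time slot:
  t=0: active resources = [], total = 0
  t=1: active resources = [], total = 0
  t=2: active resources = [], total = 0
  t=3: active resources = [], total = 0
  t=4: active resources = [3], total = 3
  t=5: active resources = [5, 3], total = 8
  t=6: active resources = [5, 3], total = 8
  t=7: active resources = [5, 3], total = 8
  t=8: active resources = [3, 5, 3], total = 11
  t=9: active resources = [3, 5, 3], total = 11
  t=10: active resources = [3, 5], total = 8
  t=11: active resources = [3], total = 3
  t=12: active resources = [3], total = 3
  t=13: active resources = [3], total = 3
Peak resource demand = 11

11


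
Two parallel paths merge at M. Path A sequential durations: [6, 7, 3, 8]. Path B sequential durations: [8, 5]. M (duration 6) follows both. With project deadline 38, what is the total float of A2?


Forward pass: ES(A2) = sum of predecessors on chain A = 6
EF = ES + duration = 6 + 7 = 13
Backward pass: LF(M) = deadline = 38; LS(M) = 38 - 6 = 32
LF(A2) = LS(M) - sum(successors on chain A) = 32 - 11 = 21
LS = LF - duration = 21 - 7 = 14
Total float = LS - ES = 14 - 6 = 8

8


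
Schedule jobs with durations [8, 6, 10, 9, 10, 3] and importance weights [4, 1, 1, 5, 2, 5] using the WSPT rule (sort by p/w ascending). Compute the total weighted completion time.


Compute p/w ratios and sort ascending (WSPT): [(3, 5), (9, 5), (8, 4), (10, 2), (6, 1), (10, 1)]
Compute weighted completion times:
  Job (p=3,w=5): C=3, w*C=5*3=15
  Job (p=9,w=5): C=12, w*C=5*12=60
  Job (p=8,w=4): C=20, w*C=4*20=80
  Job (p=10,w=2): C=30, w*C=2*30=60
  Job (p=6,w=1): C=36, w*C=1*36=36
  Job (p=10,w=1): C=46, w*C=1*46=46
Total weighted completion time = 297

297


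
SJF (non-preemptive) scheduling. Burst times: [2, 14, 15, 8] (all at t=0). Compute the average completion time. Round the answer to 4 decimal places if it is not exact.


SJF order (ascending): [2, 8, 14, 15]
Completion times:
  Job 1: burst=2, C=2
  Job 2: burst=8, C=10
  Job 3: burst=14, C=24
  Job 4: burst=15, C=39
Average completion = 75/4 = 18.75

18.75


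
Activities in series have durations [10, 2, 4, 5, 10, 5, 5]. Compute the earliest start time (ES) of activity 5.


Activity 5 starts after activities 1 through 4 complete.
Predecessor durations: [10, 2, 4, 5]
ES = 10 + 2 + 4 + 5 = 21

21


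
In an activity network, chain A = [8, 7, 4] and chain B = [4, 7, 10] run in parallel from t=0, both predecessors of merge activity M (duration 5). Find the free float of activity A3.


ES(A3) = sum of predecessors on chain A = 15
EF(A3) = ES + duration = 15 + 4 = 19
Successor of A3 is M. ES(M) = max(sum(A), sum(B)) = max(19, 21) = 21
Free float = ES(successor) - EF(current) = 21 - 19 = 2

2


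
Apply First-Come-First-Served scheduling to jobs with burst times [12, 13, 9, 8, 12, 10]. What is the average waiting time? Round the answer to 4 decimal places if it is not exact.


FCFS order (as given): [12, 13, 9, 8, 12, 10]
Waiting times:
  Job 1: wait = 0
  Job 2: wait = 12
  Job 3: wait = 25
  Job 4: wait = 34
  Job 5: wait = 42
  Job 6: wait = 54
Sum of waiting times = 167
Average waiting time = 167/6 = 27.8333

27.8333


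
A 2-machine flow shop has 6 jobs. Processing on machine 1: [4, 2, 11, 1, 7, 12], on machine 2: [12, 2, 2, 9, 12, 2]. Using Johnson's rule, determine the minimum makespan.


Apply Johnson's rule:
  Group 1 (a <= b): [(4, 1, 9), (2, 2, 2), (1, 4, 12), (5, 7, 12)]
  Group 2 (a > b): [(3, 11, 2), (6, 12, 2)]
Optimal job order: [4, 2, 1, 5, 3, 6]
Schedule:
  Job 4: M1 done at 1, M2 done at 10
  Job 2: M1 done at 3, M2 done at 12
  Job 1: M1 done at 7, M2 done at 24
  Job 5: M1 done at 14, M2 done at 36
  Job 3: M1 done at 25, M2 done at 38
  Job 6: M1 done at 37, M2 done at 40
Makespan = 40

40


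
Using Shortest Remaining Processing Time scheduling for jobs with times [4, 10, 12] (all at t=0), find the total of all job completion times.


Since all jobs arrive at t=0, SRPT equals SPT ordering.
SPT order: [4, 10, 12]
Completion times:
  Job 1: p=4, C=4
  Job 2: p=10, C=14
  Job 3: p=12, C=26
Total completion time = 4 + 14 + 26 = 44

44


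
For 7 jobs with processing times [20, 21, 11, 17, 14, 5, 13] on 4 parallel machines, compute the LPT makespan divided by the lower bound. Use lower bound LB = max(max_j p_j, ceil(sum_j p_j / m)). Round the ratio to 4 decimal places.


LPT order: [21, 20, 17, 14, 13, 11, 5]
Machine loads after assignment: [21, 25, 28, 27]
LPT makespan = 28
Lower bound = max(max_job, ceil(total/4)) = max(21, 26) = 26
Ratio = 28 / 26 = 1.0769

1.0769


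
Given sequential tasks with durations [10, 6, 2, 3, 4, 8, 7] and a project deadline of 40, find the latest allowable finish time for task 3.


LF(activity 3) = deadline - sum of successor durations
Successors: activities 4 through 7 with durations [3, 4, 8, 7]
Sum of successor durations = 22
LF = 40 - 22 = 18

18


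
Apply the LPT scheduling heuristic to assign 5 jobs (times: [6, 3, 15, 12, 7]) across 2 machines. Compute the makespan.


Sort jobs in decreasing order (LPT): [15, 12, 7, 6, 3]
Assign each job to the least loaded machine:
  Machine 1: jobs [15, 6], load = 21
  Machine 2: jobs [12, 7, 3], load = 22
Makespan = max load = 22

22


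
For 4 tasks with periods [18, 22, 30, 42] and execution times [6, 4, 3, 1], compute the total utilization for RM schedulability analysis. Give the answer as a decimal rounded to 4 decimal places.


Compute individual utilizations (exact fractions):
  Task 1: C/T = 6/18 = 1/3 (approx. 0.3333)
  Task 2: C/T = 4/22 = 2/11 (approx. 0.1818)
  Task 3: C/T = 3/30 = 1/10 (approx. 0.1)
  Task 4: C/T = 1/42 (approx. 0.0238)
Total utilization U = 1/3 + 2/11 + 1/10 + 1/42 = 246/385
Rounded to 4 decimal places: U = 0.6390
RM (Liu & Layland) bound for 4 tasks = 0.756828; compare with U = 246/385 (approx. 0.638961)
U <= bound, so schedulable by RM sufficient condition.

0.6390


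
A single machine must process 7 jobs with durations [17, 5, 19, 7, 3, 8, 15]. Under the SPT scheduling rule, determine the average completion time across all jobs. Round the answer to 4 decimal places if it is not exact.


Sort jobs by processing time (SPT order): [3, 5, 7, 8, 15, 17, 19]
Compute completion times sequentially:
  Job 1: processing = 3, completes at 3
  Job 2: processing = 5, completes at 8
  Job 3: processing = 7, completes at 15
  Job 4: processing = 8, completes at 23
  Job 5: processing = 15, completes at 38
  Job 6: processing = 17, completes at 55
  Job 7: processing = 19, completes at 74
Sum of completion times = 216
Average completion time = 216/7 = 30.8571

30.8571


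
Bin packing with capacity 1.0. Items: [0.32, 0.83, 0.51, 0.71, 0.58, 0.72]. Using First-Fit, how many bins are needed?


Place items sequentially using First-Fit:
  Item 0.32 -> new Bin 1
  Item 0.83 -> new Bin 2
  Item 0.51 -> Bin 1 (now 0.83)
  Item 0.71 -> new Bin 3
  Item 0.58 -> new Bin 4
  Item 0.72 -> new Bin 5
Total bins used = 5

5


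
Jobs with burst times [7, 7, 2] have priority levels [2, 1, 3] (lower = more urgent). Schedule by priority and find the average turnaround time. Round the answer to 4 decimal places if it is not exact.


Sort by priority (ascending = highest first):
Order: [(1, 7), (2, 7), (3, 2)]
Completion times:
  Priority 1, burst=7, C=7
  Priority 2, burst=7, C=14
  Priority 3, burst=2, C=16
Average turnaround = 37/3 = 12.3333

12.3333


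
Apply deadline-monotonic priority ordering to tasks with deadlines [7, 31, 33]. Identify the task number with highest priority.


Sort tasks by relative deadline (ascending):
  Task 1: deadline = 7
  Task 2: deadline = 31
  Task 3: deadline = 33
Priority order (highest first): [1, 2, 3]
Highest priority task = 1

1


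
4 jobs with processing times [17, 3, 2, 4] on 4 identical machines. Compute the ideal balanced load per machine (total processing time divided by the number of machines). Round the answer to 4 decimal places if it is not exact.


Total processing time = 17 + 3 + 2 + 4 = 26
Number of machines = 4
Ideal balanced load = 26 / 4 = 6.5

6.5


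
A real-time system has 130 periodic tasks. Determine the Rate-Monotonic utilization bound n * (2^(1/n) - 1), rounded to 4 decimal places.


Compute 2^(1/130) = 1.0053461413
Subtract 1: 1.0053461413 - 1 = 0.0053461413
Multiply by n: 130 * 0.0053461413 = 0.6949983690
Round to 4 dp: 0.6950

0.6950


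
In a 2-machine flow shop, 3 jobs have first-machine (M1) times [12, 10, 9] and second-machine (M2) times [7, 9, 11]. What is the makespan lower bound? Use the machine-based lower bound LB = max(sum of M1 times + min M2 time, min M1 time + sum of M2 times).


LB1 = sum(M1 times) + min(M2 times) = 31 + 7 = 38
LB2 = min(M1 times) + sum(M2 times) = 9 + 27 = 36
Lower bound = max(LB1, LB2) = max(38, 36) = 38

38


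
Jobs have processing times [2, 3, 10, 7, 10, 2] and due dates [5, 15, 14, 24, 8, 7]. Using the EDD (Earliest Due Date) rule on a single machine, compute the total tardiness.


Sort by due date (EDD order): [(2, 5), (2, 7), (10, 8), (10, 14), (3, 15), (7, 24)]
Compute completion times and tardiness:
  Job 1: p=2, d=5, C=2, tardiness=max(0,2-5)=0
  Job 2: p=2, d=7, C=4, tardiness=max(0,4-7)=0
  Job 3: p=10, d=8, C=14, tardiness=max(0,14-8)=6
  Job 4: p=10, d=14, C=24, tardiness=max(0,24-14)=10
  Job 5: p=3, d=15, C=27, tardiness=max(0,27-15)=12
  Job 6: p=7, d=24, C=34, tardiness=max(0,34-24)=10
Total tardiness = 38

38


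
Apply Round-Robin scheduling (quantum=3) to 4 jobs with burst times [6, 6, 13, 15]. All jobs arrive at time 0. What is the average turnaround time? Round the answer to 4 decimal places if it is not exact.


Time quantum = 3
Execution trace:
  J1 runs 3 units, time = 3
  J2 runs 3 units, time = 6
  J3 runs 3 units, time = 9
  J4 runs 3 units, time = 12
  J1 runs 3 units, time = 15
  J2 runs 3 units, time = 18
  J3 runs 3 units, time = 21
  J4 runs 3 units, time = 24
  J3 runs 3 units, time = 27
  J4 runs 3 units, time = 30
  J3 runs 3 units, time = 33
  J4 runs 3 units, time = 36
  J3 runs 1 units, time = 37
  J4 runs 3 units, time = 40
Finish times: [15, 18, 37, 40]
Average turnaround = 110/4 = 27.5

27.5


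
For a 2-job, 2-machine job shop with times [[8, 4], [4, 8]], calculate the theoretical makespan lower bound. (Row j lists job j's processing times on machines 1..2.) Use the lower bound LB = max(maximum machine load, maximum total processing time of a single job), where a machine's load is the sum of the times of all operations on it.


Machine loads:
  Machine 1: 8 + 4 = 12
  Machine 2: 4 + 8 = 12
Max machine load = 12
Job totals:
  Job 1: 12
  Job 2: 12
Max job total = 12
Lower bound = max(12, 12) = 12

12


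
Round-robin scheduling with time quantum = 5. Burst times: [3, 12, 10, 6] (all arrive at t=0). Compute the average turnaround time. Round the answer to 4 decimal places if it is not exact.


Time quantum = 5
Execution trace:
  J1 runs 3 units, time = 3
  J2 runs 5 units, time = 8
  J3 runs 5 units, time = 13
  J4 runs 5 units, time = 18
  J2 runs 5 units, time = 23
  J3 runs 5 units, time = 28
  J4 runs 1 units, time = 29
  J2 runs 2 units, time = 31
Finish times: [3, 31, 28, 29]
Average turnaround = 91/4 = 22.75

22.75


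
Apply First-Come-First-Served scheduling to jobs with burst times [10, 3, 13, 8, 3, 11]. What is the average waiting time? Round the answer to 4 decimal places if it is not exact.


FCFS order (as given): [10, 3, 13, 8, 3, 11]
Waiting times:
  Job 1: wait = 0
  Job 2: wait = 10
  Job 3: wait = 13
  Job 4: wait = 26
  Job 5: wait = 34
  Job 6: wait = 37
Sum of waiting times = 120
Average waiting time = 120/6 = 20.0

20.0


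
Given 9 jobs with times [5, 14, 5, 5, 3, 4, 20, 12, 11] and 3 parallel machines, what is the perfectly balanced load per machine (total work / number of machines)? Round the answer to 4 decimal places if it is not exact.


Total processing time = 5 + 14 + 5 + 5 + 3 + 4 + 20 + 12 + 11 = 79
Number of machines = 3
Ideal balanced load = 79 / 3 = 26.3333

26.3333


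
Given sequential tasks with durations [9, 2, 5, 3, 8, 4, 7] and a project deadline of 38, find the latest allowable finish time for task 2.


LF(activity 2) = deadline - sum of successor durations
Successors: activities 3 through 7 with durations [5, 3, 8, 4, 7]
Sum of successor durations = 27
LF = 38 - 27 = 11

11


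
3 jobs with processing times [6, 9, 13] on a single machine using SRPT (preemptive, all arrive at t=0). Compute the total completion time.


Since all jobs arrive at t=0, SRPT equals SPT ordering.
SPT order: [6, 9, 13]
Completion times:
  Job 1: p=6, C=6
  Job 2: p=9, C=15
  Job 3: p=13, C=28
Total completion time = 6 + 15 + 28 = 49

49


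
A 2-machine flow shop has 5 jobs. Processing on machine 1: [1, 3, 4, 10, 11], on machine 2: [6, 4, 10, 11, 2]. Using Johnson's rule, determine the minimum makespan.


Apply Johnson's rule:
  Group 1 (a <= b): [(1, 1, 6), (2, 3, 4), (3, 4, 10), (4, 10, 11)]
  Group 2 (a > b): [(5, 11, 2)]
Optimal job order: [1, 2, 3, 4, 5]
Schedule:
  Job 1: M1 done at 1, M2 done at 7
  Job 2: M1 done at 4, M2 done at 11
  Job 3: M1 done at 8, M2 done at 21
  Job 4: M1 done at 18, M2 done at 32
  Job 5: M1 done at 29, M2 done at 34
Makespan = 34

34


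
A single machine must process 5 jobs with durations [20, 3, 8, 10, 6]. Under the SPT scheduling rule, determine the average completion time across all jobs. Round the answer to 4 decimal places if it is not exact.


Sort jobs by processing time (SPT order): [3, 6, 8, 10, 20]
Compute completion times sequentially:
  Job 1: processing = 3, completes at 3
  Job 2: processing = 6, completes at 9
  Job 3: processing = 8, completes at 17
  Job 4: processing = 10, completes at 27
  Job 5: processing = 20, completes at 47
Sum of completion times = 103
Average completion time = 103/5 = 20.6

20.6


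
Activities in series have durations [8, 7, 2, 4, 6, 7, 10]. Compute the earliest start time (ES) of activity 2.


Activity 2 starts after activities 1 through 1 complete.
Predecessor durations: [8]
ES = 8 = 8

8


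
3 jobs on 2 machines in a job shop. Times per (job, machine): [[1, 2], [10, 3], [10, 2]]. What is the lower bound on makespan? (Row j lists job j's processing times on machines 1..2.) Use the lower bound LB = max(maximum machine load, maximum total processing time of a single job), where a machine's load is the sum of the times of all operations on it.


Machine loads:
  Machine 1: 1 + 10 + 10 = 21
  Machine 2: 2 + 3 + 2 = 7
Max machine load = 21
Job totals:
  Job 1: 3
  Job 2: 13
  Job 3: 12
Max job total = 13
Lower bound = max(21, 13) = 21

21


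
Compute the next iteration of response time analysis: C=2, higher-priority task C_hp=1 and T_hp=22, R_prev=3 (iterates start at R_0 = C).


R_next = C + ceil(R_prev / T_hp) * C_hp
ceil(3 / 22) = ceil(0.1364) = 1
Interference = 1 * 1 = 1
R_next = 2 + 1 = 3
R_next = R_prev, so the iteration has converged (response time = 3).

3
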